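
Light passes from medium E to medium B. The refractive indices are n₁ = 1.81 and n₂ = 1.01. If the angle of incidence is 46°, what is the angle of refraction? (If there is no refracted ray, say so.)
sin θ₂ = (n₁/n₂)·sin θ₁ = 1.289 > 1, so there is no refracted ray — the light undergoes total internal reflection.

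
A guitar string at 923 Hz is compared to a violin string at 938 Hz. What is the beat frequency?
15 Hz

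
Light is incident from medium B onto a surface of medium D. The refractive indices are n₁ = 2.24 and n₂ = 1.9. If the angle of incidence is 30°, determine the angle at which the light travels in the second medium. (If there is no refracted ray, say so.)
sin θ₂ = (n₁/n₂)·sin θ₁ = 0.5895 → θ₂ = 36.12°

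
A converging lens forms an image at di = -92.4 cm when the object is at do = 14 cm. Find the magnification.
M = −di/do = 6.6 (upright image)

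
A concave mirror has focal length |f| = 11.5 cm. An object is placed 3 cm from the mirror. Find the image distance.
f = +11.5 cm (concave); 1/di = 1/f − 1/do → di = -4.059 cm (virtual image, behind mirror)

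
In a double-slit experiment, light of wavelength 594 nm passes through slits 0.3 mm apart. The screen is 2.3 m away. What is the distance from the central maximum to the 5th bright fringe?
y = mλL/d = 22.77 mm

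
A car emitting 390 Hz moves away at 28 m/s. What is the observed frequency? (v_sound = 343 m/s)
f_obs = f·v/(v + v_s) = 360.6 Hz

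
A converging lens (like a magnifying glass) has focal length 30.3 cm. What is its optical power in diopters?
P = 1/f = 3.3 D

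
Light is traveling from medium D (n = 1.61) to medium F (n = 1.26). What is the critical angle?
θc = arcsin(n₂/n₁) = 51.5°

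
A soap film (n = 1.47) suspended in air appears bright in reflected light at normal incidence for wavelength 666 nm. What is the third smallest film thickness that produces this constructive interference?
2nt = (m − ½)λ with m = 3 → t = (m − ½)λ/(2n) = 566.3 nm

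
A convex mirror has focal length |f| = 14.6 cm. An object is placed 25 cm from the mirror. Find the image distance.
f = −14.6 cm (convex); 1/di = 1/f − 1/do → di = -9.217 cm (virtual image, behind mirror)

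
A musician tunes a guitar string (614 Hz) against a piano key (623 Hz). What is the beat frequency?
9 Hz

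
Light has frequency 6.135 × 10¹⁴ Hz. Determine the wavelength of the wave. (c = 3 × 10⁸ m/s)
λ = c/f = 489 nm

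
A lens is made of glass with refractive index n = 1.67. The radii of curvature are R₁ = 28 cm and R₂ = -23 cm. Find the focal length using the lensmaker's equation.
1/f = (n − 1)(1/R₁ − 1/R₂) → f = 18.85 cm (converging lens)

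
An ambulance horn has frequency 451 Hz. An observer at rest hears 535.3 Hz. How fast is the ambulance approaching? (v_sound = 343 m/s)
v_s = v·(1 − f/f_obs) = 54.02 m/s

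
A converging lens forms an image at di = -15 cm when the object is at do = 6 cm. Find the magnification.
M = −di/do = 2.5 (upright image)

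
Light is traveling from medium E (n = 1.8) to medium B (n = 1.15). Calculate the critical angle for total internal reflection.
θc = arcsin(n₂/n₁) = 39.71°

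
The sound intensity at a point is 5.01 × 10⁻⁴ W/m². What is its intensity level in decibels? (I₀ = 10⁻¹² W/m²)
β = 10·log₁₀(I/I₀) = 87 dB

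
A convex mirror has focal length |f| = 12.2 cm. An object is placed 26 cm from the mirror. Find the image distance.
f = −12.2 cm (convex); 1/di = 1/f − 1/do → di = -8.304 cm (virtual image, behind mirror)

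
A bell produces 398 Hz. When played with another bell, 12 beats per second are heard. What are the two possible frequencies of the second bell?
f₂ = 398 ± 12 Hz → 410 Hz or 386 Hz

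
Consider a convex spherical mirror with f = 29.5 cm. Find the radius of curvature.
R = 2|f| = 59 cm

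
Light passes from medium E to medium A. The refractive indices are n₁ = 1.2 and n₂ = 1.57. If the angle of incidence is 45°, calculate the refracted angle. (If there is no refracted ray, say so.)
sin θ₂ = (n₁/n₂)·sin θ₁ = 0.5405 → θ₂ = 32.72°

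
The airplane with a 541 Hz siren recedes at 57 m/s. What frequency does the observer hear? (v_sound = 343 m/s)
f_obs = f·v/(v + v_s) = 463.9 Hz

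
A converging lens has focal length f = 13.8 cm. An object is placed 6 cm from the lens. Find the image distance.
1/di = 1/f − 1/do → di = -10.62 cm (virtual image)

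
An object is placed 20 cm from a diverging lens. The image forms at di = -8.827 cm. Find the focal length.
1/f = 1/do + 1/di → f = -15.8 cm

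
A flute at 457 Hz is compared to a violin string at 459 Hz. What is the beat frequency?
2 Hz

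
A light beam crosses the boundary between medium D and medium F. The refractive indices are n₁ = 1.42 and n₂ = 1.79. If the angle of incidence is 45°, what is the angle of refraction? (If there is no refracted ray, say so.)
sin θ₂ = (n₁/n₂)·sin θ₁ = 0.5609 → θ₂ = 34.12°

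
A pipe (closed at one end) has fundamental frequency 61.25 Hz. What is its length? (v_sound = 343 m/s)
L = v/(4f₁) = 1.4 m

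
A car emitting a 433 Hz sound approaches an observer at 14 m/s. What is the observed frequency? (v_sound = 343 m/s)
f_obs = f·v/(v − v_s) = 451.4 Hz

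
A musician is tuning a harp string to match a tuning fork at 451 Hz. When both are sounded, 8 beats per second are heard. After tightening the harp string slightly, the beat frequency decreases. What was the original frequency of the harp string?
443 Hz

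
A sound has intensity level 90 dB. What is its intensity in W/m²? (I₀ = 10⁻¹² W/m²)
I = I₀·10^(β/10) = 1.00 × 10⁻³ W/m²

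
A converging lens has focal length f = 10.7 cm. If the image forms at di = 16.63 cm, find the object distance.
1/do = 1/f − 1/di → do = 30.01 cm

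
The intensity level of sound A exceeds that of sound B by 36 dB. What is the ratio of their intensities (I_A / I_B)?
I_A/I_B = 10^(Δβ/10) = 3981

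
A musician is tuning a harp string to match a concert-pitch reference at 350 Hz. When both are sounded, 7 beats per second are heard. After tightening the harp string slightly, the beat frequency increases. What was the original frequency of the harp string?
357 Hz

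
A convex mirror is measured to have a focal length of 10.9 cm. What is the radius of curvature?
R = 2|f| = 21.8 cm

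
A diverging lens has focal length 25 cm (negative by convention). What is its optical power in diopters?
P = 1/f = -4 D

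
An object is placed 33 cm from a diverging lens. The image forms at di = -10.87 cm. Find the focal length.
1/f = 1/do + 1/di → f = -16.21 cm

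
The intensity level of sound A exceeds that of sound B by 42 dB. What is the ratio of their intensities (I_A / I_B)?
I_A/I_B = 10^(Δβ/10) = 15850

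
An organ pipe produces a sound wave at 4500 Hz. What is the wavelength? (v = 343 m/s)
λ = v/f = 0.07622 m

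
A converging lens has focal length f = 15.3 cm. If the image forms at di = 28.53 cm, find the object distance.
1/do = 1/f − 1/di → do = 32.99 cm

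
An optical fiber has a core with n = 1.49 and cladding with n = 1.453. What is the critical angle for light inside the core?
θc = arcsin(n_cladding/n_core) = 77.2°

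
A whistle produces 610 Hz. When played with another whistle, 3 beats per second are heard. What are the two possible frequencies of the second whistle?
f₂ = 610 ± 3 Hz → 613 Hz or 607 Hz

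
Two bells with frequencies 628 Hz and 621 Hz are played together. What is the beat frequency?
7 Hz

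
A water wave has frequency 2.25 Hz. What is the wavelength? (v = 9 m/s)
λ = v/f = 4 m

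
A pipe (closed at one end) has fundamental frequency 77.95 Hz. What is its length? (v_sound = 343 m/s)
L = v/(4f₁) = 1.1 m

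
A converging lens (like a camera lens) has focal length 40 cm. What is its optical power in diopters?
P = 1/f = 2.5 D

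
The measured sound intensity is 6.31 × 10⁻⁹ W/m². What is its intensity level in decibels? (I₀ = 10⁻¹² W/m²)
β = 10·log₁₀(I/I₀) = 38 dB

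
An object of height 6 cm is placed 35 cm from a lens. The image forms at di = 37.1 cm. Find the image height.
hi = (-di/do) × ho = -6.36 cm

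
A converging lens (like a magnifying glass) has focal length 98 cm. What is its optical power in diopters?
P = 1/f = 1.02 D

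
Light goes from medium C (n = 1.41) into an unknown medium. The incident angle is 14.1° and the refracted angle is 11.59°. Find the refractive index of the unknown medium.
n₂ = n₁·sin θ₁ / sin θ₂ = 1.71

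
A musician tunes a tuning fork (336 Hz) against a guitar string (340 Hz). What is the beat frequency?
4 Hz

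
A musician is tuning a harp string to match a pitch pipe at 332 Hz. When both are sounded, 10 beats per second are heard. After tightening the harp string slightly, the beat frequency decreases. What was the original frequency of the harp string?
322 Hz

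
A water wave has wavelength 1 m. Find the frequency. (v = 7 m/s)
f = v/λ = 7 Hz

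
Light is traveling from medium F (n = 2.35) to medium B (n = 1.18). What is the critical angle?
θc = arcsin(n₂/n₁) = 30.14°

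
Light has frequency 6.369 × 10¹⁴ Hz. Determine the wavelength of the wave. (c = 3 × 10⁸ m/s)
λ = c/f = 471 nm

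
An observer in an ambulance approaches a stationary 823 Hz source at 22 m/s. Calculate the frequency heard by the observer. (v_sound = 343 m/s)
f_obs = f·(v + v_o)/v = 875.8 Hz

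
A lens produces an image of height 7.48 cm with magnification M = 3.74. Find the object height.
ho = |hi|/|M| = 2 cm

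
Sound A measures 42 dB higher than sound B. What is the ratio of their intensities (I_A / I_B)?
I_A/I_B = 10^(Δβ/10) = 15850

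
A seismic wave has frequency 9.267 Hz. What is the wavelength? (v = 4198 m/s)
λ = v/f = 453 m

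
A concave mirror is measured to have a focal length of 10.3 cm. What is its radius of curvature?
R = 2|f| = 20.6 cm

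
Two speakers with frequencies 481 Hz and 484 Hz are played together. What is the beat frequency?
3 Hz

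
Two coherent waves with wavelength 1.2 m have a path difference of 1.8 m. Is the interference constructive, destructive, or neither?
destructive — path difference = 1.5λ, an odd multiple of λ/2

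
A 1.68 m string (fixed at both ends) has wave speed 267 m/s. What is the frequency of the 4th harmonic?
fₙ = nv/(2L) = 317.9 Hz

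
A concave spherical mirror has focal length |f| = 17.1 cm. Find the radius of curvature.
R = 2|f| = 34.2 cm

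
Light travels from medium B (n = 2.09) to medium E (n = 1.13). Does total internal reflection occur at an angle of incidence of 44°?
θc = arcsin(n₂/n₁) = 32.73°; 44° > θc, so yes — total internal reflection.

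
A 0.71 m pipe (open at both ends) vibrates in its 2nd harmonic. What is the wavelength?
λₙ = 2L/n = 0.71 m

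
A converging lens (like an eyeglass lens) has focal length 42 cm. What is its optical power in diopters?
P = 1/f = 2.381 D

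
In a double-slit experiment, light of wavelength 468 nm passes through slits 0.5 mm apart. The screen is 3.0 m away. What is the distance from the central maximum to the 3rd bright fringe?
y = mλL/d = 8.424 mm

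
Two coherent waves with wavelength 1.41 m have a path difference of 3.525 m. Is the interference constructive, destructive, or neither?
destructive — path difference = 2.5λ, an odd multiple of λ/2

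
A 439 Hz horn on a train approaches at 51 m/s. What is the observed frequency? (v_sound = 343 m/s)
f_obs = f·v/(v − v_s) = 515.7 Hz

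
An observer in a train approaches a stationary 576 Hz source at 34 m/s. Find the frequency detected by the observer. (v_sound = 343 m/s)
f_obs = f·(v + v_o)/v = 633.1 Hz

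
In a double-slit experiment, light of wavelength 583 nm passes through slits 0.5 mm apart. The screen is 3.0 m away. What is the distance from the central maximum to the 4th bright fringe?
y = mλL/d = 13.99 mm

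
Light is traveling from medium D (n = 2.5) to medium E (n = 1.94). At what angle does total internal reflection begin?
θc = arcsin(n₂/n₁) = 50.9°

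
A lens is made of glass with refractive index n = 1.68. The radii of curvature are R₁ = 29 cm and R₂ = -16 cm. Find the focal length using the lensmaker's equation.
1/f = (n − 1)(1/R₁ − 1/R₂) → f = 15.16 cm (converging lens)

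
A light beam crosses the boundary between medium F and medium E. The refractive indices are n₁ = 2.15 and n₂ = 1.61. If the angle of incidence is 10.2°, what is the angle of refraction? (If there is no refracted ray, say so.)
sin θ₂ = (n₁/n₂)·sin θ₁ = 0.2365 → θ₂ = 13.68°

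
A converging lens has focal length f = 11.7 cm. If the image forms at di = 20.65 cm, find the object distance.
1/do = 1/f − 1/di → do = 26.99 cm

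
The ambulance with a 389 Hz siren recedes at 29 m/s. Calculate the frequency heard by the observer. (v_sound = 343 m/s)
f_obs = f·v/(v + v_s) = 358.7 Hz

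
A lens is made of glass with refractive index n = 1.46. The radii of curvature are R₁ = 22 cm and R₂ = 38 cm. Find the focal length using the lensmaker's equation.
1/f = (n − 1)(1/R₁ − 1/R₂) → f = 113.6 cm (converging lens)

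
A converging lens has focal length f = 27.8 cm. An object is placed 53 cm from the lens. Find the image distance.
1/di = 1/f − 1/do → di = 58.47 cm (real image)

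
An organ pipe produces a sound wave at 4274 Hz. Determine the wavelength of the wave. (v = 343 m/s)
λ = v/f = 0.08025 m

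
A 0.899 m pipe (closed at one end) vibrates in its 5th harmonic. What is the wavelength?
λₙ = 4L/n = 0.7192 m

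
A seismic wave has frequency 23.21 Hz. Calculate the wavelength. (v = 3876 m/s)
λ = v/f = 167 m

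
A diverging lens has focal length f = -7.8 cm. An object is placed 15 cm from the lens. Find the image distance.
1/di = 1/f − 1/do → di = -5.132 cm (virtual image)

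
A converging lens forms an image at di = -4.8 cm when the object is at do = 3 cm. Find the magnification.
M = −di/do = 1.6 (upright image)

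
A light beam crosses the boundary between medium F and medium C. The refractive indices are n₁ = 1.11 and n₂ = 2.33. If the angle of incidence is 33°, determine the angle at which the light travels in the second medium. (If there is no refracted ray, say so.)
sin θ₂ = (n₁/n₂)·sin θ₁ = 0.2595 → θ₂ = 15.04°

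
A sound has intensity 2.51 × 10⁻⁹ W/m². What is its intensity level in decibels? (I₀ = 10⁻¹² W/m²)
β = 10·log₁₀(I/I₀) = 34 dB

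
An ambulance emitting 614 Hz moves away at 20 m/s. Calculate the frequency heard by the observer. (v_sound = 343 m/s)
f_obs = f·v/(v + v_s) = 580.2 Hz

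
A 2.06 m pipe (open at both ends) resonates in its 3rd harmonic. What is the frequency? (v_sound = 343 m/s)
fₙ = nv/(2L) = 249.8 Hz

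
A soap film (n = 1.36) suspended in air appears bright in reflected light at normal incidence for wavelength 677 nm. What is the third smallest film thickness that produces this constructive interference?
2nt = (m − ½)λ with m = 3 → t = (m − ½)λ/(2n) = 622.2 nm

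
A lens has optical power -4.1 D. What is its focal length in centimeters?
f = 1/P = -24.39 cm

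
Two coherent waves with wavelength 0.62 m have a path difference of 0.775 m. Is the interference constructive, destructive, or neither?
neither (partial) — path difference = 1.25λ, neither a whole number of wavelengths nor an odd multiple of λ/2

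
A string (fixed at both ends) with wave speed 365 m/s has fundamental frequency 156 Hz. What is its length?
L = v/(2f₁) = 1.17 m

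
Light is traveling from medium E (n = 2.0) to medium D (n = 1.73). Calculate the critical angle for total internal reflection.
θc = arcsin(n₂/n₁) = 59.88°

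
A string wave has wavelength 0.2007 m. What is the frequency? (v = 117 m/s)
f = v/λ = 583 Hz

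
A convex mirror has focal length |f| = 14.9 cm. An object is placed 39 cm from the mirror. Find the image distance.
f = −14.9 cm (convex); 1/di = 1/f − 1/do → di = -10.78 cm (virtual image, behind mirror)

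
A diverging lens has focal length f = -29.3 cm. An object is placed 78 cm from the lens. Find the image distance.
1/di = 1/f − 1/do → di = -21.3 cm (virtual image)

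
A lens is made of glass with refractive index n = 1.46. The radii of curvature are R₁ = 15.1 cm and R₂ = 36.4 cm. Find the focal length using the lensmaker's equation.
1/f = (n − 1)(1/R₁ − 1/R₂) → f = 56.1 cm (converging lens)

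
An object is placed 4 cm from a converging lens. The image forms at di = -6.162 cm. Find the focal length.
1/f = 1/do + 1/di → f = 11.4 cm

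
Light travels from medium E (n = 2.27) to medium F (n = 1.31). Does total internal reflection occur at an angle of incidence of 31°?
θc = arcsin(n₂/n₁) = 35.25°; 31° < θc, so no — the ray refracts.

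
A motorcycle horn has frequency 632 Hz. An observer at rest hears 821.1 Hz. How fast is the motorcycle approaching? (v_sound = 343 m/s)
v_s = v·(1 − f/f_obs) = 78.99 m/s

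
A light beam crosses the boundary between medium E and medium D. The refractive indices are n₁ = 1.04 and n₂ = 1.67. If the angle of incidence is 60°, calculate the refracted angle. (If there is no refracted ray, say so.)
sin θ₂ = (n₁/n₂)·sin θ₁ = 0.5393 → θ₂ = 32.64°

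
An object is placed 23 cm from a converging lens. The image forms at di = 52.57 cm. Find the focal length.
1/f = 1/do + 1/di → f = 16 cm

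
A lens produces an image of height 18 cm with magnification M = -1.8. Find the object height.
ho = |hi|/|M| = 10 cm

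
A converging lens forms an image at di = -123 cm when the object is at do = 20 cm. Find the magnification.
M = −di/do = 6.15 (upright image)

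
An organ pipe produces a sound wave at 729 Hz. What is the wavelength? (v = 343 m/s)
λ = v/f = 0.4705 m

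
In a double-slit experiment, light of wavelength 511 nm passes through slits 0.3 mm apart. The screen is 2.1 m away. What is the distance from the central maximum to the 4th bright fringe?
y = mλL/d = 14.31 mm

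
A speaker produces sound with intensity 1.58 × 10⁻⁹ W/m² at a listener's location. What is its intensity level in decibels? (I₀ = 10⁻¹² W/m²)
β = 10·log₁₀(I/I₀) = 31.99 dB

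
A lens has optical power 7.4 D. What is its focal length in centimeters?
f = 1/P = 13.51 cm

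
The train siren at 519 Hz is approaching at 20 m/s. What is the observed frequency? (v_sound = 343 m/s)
f_obs = f·v/(v − v_s) = 551.1 Hz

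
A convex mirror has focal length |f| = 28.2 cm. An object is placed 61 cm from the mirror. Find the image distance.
f = −28.2 cm (convex); 1/di = 1/f − 1/do → di = -19.28 cm (virtual image, behind mirror)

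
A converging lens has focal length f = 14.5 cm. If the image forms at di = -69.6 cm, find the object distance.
1/do = 1/f − 1/di → do = 12 cm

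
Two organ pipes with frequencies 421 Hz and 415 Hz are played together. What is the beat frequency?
6 Hz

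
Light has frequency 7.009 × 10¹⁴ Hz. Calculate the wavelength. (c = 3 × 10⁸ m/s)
λ = c/f = 428 nm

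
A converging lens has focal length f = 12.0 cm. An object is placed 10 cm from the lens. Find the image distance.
1/di = 1/f − 1/do → di = -60 cm (virtual image)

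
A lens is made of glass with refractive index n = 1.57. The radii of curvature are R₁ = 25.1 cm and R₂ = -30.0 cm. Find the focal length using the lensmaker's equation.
1/f = (n − 1)(1/R₁ − 1/R₂) → f = 23.98 cm (converging lens)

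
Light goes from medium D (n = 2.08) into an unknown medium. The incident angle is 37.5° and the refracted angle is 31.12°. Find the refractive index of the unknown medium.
n₂ = n₁·sin θ₁ / sin θ₂ = 2.45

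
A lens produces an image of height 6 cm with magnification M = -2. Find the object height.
ho = |hi|/|M| = 3 cm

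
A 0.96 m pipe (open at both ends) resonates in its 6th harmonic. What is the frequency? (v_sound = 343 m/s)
fₙ = nv/(2L) = 1072 Hz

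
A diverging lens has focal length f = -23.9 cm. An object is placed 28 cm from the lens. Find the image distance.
1/di = 1/f − 1/do → di = -12.89 cm (virtual image)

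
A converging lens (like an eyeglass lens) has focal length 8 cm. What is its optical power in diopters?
P = 1/f = 12.5 D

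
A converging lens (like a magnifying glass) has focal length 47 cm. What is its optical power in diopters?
P = 1/f = 2.128 D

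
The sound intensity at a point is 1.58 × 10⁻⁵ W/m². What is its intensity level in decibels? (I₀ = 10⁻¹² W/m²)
β = 10·log₁₀(I/I₀) = 71.99 dB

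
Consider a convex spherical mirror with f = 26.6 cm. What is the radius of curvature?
R = 2|f| = 53.2 cm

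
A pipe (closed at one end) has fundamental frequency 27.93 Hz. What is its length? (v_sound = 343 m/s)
L = v/(4f₁) = 3.07 m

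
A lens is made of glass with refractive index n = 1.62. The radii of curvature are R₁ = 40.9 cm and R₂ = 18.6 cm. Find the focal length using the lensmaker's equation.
1/f = (n − 1)(1/R₁ − 1/R₂) → f = -55.02 cm (diverging lens)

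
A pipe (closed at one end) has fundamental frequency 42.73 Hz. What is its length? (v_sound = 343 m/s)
L = v/(4f₁) = 2.007 m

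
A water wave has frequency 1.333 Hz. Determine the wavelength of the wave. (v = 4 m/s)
λ = v/f = 3.001 m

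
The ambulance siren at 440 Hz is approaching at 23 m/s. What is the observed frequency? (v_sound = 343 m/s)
f_obs = f·v/(v − v_s) = 471.6 Hz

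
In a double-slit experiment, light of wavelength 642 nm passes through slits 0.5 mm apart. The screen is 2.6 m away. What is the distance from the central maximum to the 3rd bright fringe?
y = mλL/d = 10.02 mm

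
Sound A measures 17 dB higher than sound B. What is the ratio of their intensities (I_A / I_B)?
I_A/I_B = 10^(Δβ/10) = 50.12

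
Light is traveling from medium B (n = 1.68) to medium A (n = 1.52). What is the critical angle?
θc = arcsin(n₂/n₁) = 64.79°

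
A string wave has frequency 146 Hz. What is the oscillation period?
T = 1/f = 0.006849 s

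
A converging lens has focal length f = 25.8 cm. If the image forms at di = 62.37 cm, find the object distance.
1/do = 1/f − 1/di → do = 44 cm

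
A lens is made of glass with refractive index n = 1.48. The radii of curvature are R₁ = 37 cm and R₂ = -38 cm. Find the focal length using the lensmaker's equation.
1/f = (n − 1)(1/R₁ − 1/R₂) → f = 39.06 cm (converging lens)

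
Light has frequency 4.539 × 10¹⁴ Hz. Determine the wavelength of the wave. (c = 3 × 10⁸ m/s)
λ = c/f = 660.9 nm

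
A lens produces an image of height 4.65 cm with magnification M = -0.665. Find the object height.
ho = |hi|/|M| = 6.992 cm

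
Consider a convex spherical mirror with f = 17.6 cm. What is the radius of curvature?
R = 2|f| = 35.2 cm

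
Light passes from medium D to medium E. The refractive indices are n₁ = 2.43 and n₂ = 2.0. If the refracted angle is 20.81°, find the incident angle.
sin θ₁ = (n₂/n₁)·sin θ₂ → θ₁ = 17°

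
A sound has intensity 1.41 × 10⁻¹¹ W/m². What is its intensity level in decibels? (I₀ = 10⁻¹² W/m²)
β = 10·log₁₀(I/I₀) = 11.49 dB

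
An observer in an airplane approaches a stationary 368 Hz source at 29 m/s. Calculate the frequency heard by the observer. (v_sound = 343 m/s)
f_obs = f·(v + v_o)/v = 399.1 Hz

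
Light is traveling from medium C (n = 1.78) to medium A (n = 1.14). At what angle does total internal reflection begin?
θc = arcsin(n₂/n₁) = 39.83°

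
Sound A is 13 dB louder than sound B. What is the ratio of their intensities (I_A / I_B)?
I_A/I_B = 10^(Δβ/10) = 19.95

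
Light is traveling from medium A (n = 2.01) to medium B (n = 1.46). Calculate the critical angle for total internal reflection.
θc = arcsin(n₂/n₁) = 46.58°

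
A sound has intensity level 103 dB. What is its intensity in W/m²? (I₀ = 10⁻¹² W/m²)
I = I₀·10^(β/10) = 2.00 × 10⁻² W/m²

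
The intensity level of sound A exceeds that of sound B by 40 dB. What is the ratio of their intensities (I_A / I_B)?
I_A/I_B = 10^(Δβ/10) = 10000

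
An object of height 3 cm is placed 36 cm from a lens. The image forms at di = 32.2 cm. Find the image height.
hi = (-di/do) × ho = -2.683 cm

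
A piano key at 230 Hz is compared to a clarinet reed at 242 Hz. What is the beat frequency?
12 Hz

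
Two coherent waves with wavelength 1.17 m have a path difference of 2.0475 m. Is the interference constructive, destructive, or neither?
neither (partial) — path difference = 1.75λ, neither a whole number of wavelengths nor an odd multiple of λ/2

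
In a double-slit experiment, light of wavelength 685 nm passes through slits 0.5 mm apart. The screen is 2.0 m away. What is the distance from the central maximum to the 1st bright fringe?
y = mλL/d = 2.74 mm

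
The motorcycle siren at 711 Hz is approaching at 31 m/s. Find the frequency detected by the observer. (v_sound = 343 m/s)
f_obs = f·v/(v − v_s) = 781.6 Hz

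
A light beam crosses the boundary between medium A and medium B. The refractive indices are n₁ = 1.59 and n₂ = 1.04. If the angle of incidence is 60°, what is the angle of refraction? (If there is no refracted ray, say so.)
sin θ₂ = (n₁/n₂)·sin θ₁ = 1.324 > 1, so there is no refracted ray — the light undergoes total internal reflection.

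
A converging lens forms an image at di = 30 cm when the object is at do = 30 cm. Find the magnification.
M = −di/do = -1 (inverted image)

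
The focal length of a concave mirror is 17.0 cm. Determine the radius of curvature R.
R = 2|f| = 34 cm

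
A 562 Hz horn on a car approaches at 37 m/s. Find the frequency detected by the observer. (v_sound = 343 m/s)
f_obs = f·v/(v − v_s) = 630 Hz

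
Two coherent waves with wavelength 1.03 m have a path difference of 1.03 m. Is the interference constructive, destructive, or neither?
constructive — path difference = 1λ, a whole number of wavelengths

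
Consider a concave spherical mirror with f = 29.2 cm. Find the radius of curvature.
R = 2|f| = 58.4 cm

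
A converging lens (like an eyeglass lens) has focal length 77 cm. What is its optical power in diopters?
P = 1/f = 1.299 D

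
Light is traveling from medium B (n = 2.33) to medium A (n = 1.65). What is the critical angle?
θc = arcsin(n₂/n₁) = 45.08°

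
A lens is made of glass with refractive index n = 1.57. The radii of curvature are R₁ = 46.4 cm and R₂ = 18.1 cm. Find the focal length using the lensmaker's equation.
1/f = (n − 1)(1/R₁ − 1/R₂) → f = -52.06 cm (diverging lens)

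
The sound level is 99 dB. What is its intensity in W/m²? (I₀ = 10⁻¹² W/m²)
I = I₀·10^(β/10) = 7.94 × 10⁻³ W/m²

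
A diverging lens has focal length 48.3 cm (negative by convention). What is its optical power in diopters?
P = 1/f = -2.07 D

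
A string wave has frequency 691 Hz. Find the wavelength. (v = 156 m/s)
λ = v/f = 0.2258 m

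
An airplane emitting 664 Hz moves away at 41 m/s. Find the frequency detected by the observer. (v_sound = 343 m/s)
f_obs = f·v/(v + v_s) = 593.1 Hz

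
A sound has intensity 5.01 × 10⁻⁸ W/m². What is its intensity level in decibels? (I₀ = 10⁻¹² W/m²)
β = 10·log₁₀(I/I₀) = 47 dB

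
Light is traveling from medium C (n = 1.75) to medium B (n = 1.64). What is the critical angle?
θc = arcsin(n₂/n₁) = 69.58°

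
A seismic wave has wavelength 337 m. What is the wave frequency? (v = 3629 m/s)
f = v/λ = 10.77 Hz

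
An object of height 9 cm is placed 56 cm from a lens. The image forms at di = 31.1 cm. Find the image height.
hi = (-di/do) × ho = -4.998 cm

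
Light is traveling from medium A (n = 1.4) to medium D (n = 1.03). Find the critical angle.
θc = arcsin(n₂/n₁) = 47.37°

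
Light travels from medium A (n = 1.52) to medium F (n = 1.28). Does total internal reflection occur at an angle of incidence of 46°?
θc = arcsin(n₂/n₁) = 57.36°; 46° < θc, so no — the ray refracts.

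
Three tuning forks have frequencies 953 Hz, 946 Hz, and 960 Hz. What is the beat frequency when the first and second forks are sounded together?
7 Hz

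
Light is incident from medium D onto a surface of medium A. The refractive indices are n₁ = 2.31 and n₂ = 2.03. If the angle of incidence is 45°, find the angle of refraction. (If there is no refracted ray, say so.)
sin θ₂ = (n₁/n₂)·sin θ₁ = 0.8046 → θ₂ = 53.58°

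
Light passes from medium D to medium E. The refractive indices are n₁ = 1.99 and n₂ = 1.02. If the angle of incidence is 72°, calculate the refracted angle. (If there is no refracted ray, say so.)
sin θ₂ = (n₁/n₂)·sin θ₁ = 1.855 > 1, so there is no refracted ray — the light undergoes total internal reflection.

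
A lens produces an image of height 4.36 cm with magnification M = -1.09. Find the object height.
ho = |hi|/|M| = 4 cm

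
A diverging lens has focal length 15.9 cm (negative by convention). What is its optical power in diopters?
P = 1/f = -6.289 D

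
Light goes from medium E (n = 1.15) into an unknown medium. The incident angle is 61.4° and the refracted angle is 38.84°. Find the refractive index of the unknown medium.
n₂ = n₁·sin θ₁ / sin θ₂ = 1.61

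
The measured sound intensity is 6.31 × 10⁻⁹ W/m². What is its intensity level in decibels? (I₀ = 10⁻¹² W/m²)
β = 10·log₁₀(I/I₀) = 38 dB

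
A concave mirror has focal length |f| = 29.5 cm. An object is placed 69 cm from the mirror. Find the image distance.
f = +29.5 cm (concave); 1/di = 1/f − 1/do → di = 51.53 cm (real image, in front of mirror)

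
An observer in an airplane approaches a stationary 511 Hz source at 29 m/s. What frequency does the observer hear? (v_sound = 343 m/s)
f_obs = f·(v + v_o)/v = 554.2 Hz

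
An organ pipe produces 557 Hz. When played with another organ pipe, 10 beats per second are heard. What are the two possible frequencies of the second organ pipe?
f₂ = 557 ± 10 Hz → 567 Hz or 547 Hz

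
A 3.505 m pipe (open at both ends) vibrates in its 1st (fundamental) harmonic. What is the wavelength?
λₙ = 2L/n = 7.01 m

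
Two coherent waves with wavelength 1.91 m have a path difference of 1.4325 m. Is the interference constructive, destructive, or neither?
neither (partial) — path difference = 0.75λ, neither a whole number of wavelengths nor an odd multiple of λ/2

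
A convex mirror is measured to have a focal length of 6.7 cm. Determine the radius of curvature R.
R = 2|f| = 13.4 cm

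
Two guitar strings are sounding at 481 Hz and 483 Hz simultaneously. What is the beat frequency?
2 Hz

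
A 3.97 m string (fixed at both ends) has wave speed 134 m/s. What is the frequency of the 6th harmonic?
fₙ = nv/(2L) = 101.3 Hz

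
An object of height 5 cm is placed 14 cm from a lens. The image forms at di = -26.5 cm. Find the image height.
hi = (-di/do) × ho = 9.464 cm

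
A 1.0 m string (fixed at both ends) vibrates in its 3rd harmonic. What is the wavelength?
λₙ = 2L/n = 0.6667 m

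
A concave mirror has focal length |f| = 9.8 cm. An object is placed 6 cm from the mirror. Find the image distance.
f = +9.8 cm (concave); 1/di = 1/f − 1/do → di = -15.47 cm (virtual image, behind mirror)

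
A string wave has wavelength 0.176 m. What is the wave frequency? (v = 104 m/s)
f = v/λ = 590.9 Hz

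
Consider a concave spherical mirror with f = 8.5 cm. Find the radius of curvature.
R = 2|f| = 17 cm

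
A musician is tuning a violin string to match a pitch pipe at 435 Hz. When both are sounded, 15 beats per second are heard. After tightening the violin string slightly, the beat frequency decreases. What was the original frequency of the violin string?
420 Hz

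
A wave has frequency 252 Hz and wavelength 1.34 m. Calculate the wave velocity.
v = fλ = 337.7 m/s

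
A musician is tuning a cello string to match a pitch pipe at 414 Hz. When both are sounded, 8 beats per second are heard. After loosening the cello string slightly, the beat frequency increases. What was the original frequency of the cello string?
406 Hz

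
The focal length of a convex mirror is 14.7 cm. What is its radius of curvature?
R = 2|f| = 29.4 cm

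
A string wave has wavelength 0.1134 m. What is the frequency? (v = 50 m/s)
f = v/λ = 440.9 Hz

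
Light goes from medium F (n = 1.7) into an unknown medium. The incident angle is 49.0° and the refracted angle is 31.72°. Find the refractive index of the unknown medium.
n₂ = n₁·sin θ₁ / sin θ₂ = 2.44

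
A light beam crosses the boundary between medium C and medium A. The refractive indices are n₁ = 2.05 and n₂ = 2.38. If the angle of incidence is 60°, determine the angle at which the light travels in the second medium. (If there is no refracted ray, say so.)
sin θ₂ = (n₁/n₂)·sin θ₁ = 0.7459 → θ₂ = 48.24°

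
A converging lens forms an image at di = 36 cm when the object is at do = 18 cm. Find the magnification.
M = −di/do = -2 (inverted image)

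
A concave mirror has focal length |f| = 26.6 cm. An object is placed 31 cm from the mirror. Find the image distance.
f = +26.6 cm (concave); 1/di = 1/f − 1/do → di = 187.4 cm (real image, in front of mirror)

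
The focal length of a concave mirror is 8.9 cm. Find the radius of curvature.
R = 2|f| = 17.8 cm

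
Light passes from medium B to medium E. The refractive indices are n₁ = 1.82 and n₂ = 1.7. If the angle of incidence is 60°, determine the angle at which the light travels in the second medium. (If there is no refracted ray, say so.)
sin θ₂ = (n₁/n₂)·sin θ₁ = 0.9272 → θ₂ = 68°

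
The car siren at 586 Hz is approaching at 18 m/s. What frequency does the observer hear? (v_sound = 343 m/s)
f_obs = f·v/(v − v_s) = 618.5 Hz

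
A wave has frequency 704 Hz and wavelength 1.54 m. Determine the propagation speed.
v = fλ = 1084 m/s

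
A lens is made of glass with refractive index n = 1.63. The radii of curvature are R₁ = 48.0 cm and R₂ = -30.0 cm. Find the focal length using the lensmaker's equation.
1/f = (n − 1)(1/R₁ − 1/R₂) → f = 29.3 cm (converging lens)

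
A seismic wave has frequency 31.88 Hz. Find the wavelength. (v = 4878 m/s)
λ = v/f = 153 m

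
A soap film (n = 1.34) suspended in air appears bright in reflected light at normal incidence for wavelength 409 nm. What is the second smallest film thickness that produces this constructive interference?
2nt = (m − ½)λ with m = 2 → t = (m − ½)λ/(2n) = 228.9 nm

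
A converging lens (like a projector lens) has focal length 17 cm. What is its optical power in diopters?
P = 1/f = 5.882 D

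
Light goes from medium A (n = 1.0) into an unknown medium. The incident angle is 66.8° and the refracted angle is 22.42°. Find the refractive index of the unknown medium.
n₂ = n₁·sin θ₁ / sin θ₂ = 2.41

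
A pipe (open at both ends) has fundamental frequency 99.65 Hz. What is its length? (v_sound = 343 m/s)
L = v/(2f₁) = 1.721 m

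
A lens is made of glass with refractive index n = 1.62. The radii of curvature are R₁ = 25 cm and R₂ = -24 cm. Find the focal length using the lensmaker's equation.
1/f = (n − 1)(1/R₁ − 1/R₂) → f = 19.75 cm (converging lens)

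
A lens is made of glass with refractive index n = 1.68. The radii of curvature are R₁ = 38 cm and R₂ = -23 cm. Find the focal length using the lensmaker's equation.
1/f = (n − 1)(1/R₁ − 1/R₂) → f = 21.07 cm (converging lens)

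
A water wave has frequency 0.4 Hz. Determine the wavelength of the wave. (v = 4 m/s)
λ = v/f = 10 m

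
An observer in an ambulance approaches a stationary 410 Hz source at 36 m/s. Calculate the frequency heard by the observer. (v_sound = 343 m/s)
f_obs = f·(v + v_o)/v = 453 Hz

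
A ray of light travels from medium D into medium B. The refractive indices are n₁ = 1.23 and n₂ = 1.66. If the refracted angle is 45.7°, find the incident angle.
sin θ₁ = (n₂/n₁)·sin θ₂ → θ₁ = 74.99°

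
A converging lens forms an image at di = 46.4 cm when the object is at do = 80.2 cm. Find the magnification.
M = −di/do = -0.5786 (inverted image)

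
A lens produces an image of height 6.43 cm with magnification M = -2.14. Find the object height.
ho = |hi|/|M| = 3.005 cm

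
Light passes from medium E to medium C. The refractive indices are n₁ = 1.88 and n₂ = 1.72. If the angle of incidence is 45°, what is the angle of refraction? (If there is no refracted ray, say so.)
sin θ₂ = (n₁/n₂)·sin θ₁ = 0.7729 → θ₂ = 50.61°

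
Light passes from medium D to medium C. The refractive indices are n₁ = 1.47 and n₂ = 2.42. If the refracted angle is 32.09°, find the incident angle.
sin θ₁ = (n₂/n₁)·sin θ₂ → θ₁ = 60.99°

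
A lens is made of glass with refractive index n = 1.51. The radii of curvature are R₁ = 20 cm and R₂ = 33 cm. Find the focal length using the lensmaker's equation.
1/f = (n − 1)(1/R₁ − 1/R₂) → f = 99.55 cm (converging lens)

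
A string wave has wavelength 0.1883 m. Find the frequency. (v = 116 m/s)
f = v/λ = 616 Hz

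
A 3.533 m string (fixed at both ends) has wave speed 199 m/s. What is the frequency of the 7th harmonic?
fₙ = nv/(2L) = 197.1 Hz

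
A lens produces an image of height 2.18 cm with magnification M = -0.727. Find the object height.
ho = |hi|/|M| = 2.999 cm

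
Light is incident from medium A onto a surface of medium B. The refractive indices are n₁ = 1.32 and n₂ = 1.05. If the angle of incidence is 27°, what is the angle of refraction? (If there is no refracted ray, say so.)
sin θ₂ = (n₁/n₂)·sin θ₁ = 0.5707 → θ₂ = 34.8°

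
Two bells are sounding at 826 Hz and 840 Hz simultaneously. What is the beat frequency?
14 Hz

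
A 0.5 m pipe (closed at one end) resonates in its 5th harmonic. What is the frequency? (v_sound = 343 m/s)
fₙ = nv/(4L) = 857.5 Hz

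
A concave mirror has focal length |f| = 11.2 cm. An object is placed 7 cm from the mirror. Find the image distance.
f = +11.2 cm (concave); 1/di = 1/f − 1/do → di = -18.67 cm (virtual image, behind mirror)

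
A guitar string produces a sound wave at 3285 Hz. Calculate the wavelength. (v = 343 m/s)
λ = v/f = 0.1044 m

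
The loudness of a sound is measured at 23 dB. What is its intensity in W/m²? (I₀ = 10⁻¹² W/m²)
I = I₀·10^(β/10) = 2.00 × 10⁻¹⁰ W/m²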